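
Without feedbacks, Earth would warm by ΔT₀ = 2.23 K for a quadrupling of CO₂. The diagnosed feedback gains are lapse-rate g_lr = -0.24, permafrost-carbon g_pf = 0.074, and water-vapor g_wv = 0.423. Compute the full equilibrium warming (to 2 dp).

3.00 K

Total gain g = -0.24 + 0.074 + 0.423 = 0.257.
Amplification A = 1/(1 − 0.257) = 1.346.
ΔT = 2.23 × 1.346 = 3.00 K.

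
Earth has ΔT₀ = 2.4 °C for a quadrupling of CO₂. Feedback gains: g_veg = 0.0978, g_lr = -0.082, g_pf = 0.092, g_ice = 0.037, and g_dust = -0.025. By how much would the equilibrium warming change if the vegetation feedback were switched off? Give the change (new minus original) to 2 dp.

Original: g = 0.1198, ΔT = 2.4/(1−0.1198) = 2.7267 °C.
Without vegetation: g' = 0.022, ΔT' = 2.4/(1−0.022) = 2.4540 °C.
Change = 2.4540 − 2.7267 = -0.27 °C.

-0.27 °C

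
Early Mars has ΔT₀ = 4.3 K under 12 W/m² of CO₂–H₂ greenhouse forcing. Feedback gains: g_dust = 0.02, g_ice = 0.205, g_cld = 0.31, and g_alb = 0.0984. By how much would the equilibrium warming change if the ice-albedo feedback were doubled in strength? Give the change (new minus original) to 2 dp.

14.88 K

Original: g = 0.6334, ΔT = 4.3/(1−0.6334) = 11.7294 K.
With doubled ice-albedo: g' = 0.8384, ΔT' = 4.3/(1−0.8384) = 26.6089 K.
Change = 26.6089 − 11.7294 = 14.88 K.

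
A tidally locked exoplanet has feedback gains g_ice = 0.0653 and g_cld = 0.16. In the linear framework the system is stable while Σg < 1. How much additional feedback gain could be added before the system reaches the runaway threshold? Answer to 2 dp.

0.77

Current total gain = 0.0653 + 0.16 = 0.2253.
Margin to runaway = 1 − 0.2253 = 0.77.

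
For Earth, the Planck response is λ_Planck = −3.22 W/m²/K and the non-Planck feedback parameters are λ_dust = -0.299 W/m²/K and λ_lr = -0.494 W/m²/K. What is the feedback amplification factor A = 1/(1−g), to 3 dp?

Convert to gains: g_dust = -0.299/3.22 = -0.09286; g_lr = -0.494/3.22 = -0.1534.
Total gain g = -0.24626.
A = 1/(1 + 0.24626) = 0.802.

0.802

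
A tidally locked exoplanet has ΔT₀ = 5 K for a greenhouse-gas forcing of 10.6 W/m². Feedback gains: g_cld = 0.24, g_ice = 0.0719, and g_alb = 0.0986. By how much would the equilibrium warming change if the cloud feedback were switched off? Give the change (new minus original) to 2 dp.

Original: g = 0.4105, ΔT = 5/(1−0.4105) = 8.4818 K.
Without cloud: g' = 0.1705, ΔT' = 5/(1−0.1705) = 6.0277 K.
Change = 6.0277 − 8.4818 = -2.45 K.

-2.45 K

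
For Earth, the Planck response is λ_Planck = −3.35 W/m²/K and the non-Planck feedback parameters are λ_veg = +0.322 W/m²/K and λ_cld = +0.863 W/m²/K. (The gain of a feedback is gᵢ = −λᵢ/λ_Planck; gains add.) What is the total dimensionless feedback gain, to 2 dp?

0.35

Convert to gains: g_veg = 0.322/3.35 = 0.09612; g_cld = 0.863/3.35 = 0.2576.
Total gain g = 0.35372.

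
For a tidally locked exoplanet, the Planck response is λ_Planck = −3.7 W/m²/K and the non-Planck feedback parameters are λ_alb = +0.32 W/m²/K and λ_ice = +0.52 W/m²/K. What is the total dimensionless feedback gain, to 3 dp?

0.227

Convert to gains: g_alb = 0.32/3.7 = 0.08649; g_ice = 0.52/3.7 = 0.1405.
Total gain g = 0.22699.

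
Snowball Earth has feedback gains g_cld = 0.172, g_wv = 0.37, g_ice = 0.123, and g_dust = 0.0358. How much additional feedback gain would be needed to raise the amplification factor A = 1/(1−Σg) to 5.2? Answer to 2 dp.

Current total gain = 0.7008.
Target gain for A = 5.2: g* = 1 − 1/5.2 = 0.8077.
Additional gain needed = 0.8077 − 0.7008 = 0.11.

0.11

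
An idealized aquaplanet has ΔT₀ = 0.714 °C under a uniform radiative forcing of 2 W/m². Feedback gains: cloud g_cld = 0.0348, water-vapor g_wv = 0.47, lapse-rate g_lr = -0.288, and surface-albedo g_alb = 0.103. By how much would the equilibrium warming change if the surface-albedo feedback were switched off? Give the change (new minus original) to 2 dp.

Original: g = 0.3198, ΔT = 0.714/(1−0.3198) = 1.0497 °C.
Without surface-albedo: g' = 0.2168, ΔT' = 0.714/(1−0.2168) = 0.9116 °C.
Change = 0.9116 − 1.0497 = -0.14 °C.

-0.14 °C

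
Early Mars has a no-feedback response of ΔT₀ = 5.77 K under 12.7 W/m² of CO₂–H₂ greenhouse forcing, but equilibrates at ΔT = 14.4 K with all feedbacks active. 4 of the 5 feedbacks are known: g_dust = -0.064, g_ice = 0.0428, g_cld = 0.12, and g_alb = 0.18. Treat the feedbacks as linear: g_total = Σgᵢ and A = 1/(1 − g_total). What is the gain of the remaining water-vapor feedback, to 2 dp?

0.32

Amplification A = ΔT/ΔT₀ = 14.4/5.77 = 2.496.
Total gain g = 1 − 1/A = 1 − 1/2.496 = 0.5994.
Known gains sum to -0.064 + 0.0428 + 0.12 + 0.18 = 0.2788.
g_wv = 0.5994 − 0.2788 = 0.32.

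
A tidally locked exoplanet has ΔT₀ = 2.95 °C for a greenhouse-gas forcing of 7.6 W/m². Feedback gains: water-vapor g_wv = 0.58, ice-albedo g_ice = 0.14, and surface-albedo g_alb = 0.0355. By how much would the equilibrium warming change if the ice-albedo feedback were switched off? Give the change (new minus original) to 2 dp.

Original: g = 0.7555, ΔT = 2.95/(1−0.7555) = 12.0654 °C.
Without ice-albedo: g' = 0.6155, ΔT' = 2.95/(1−0.6155) = 7.6723 °C.
Change = 7.6723 − 12.0654 = -4.39 °C.

-4.39 °C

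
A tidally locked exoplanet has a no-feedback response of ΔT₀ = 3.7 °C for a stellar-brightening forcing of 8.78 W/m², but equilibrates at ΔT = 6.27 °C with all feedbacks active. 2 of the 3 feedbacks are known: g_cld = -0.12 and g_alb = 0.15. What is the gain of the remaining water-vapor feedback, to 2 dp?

0.38

Amplification A = ΔT/ΔT₀ = 6.27/3.7 = 1.695.
Total gain g = 1 − 1/A = 1 − 1/1.695 = 0.41.
Known gains sum to -0.12 + 0.15 = 0.03.
g_wv = 0.41 − 0.03 = 0.38.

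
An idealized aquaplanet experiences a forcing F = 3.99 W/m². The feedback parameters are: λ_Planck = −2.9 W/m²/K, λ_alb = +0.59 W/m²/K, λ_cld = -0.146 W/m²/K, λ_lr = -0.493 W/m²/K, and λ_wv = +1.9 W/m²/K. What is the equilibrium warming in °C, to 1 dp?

Net feedback parameter λ = (−2.9) + (+0.59) + (-0.146) + (-0.493) + (+1.9) = -1.049 W/m²/K.
ΔT = −F/λ = −3.99/(-1.049) = 3.8 °C.

3.8 °C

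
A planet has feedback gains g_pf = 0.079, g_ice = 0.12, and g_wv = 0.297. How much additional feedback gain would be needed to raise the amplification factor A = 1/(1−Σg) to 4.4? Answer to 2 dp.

Current total gain = 0.496.
Target gain for A = 4.4: g* = 1 − 1/4.4 = 0.7727.
Additional gain needed = 0.7727 − 0.496 = 0.28.

0.28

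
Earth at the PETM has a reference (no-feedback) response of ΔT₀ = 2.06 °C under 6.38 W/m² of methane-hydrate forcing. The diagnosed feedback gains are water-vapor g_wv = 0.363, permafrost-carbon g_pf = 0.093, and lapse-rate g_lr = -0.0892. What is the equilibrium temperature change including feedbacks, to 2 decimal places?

3.25 °C

Total gain g = 0.363 + 0.093 − 0.0892 = 0.3668.
Amplification A = 1/(1 − 0.3668) = 1.579.
ΔT = 2.06 × 1.579 = 3.25 °C.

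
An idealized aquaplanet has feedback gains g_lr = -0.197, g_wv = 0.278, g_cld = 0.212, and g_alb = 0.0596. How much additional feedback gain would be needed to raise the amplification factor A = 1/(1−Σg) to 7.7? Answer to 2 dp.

0.52

Current total gain = 0.3526.
Target gain for A = 7.7: g* = 1 − 1/7.7 = 0.8701.
Additional gain needed = 0.8701 − 0.3526 = 0.52.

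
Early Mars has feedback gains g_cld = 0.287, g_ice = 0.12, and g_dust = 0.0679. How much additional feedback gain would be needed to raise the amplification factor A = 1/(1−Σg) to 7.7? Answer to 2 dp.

0.40

Current total gain = 0.4749.
Target gain for A = 7.7: g* = 1 − 1/7.7 = 0.8701.
Additional gain needed = 0.8701 − 0.4749 = 0.40.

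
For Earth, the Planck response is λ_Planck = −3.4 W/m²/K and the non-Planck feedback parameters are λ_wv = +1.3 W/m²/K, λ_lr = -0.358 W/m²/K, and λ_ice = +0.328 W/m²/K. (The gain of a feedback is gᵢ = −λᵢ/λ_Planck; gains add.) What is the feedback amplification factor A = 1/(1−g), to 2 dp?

Convert to gains: g_wv = 1.3/3.4 = 0.3824; g_lr = -0.358/3.4 = -0.1053; g_ice = 0.328/3.4 = 0.09647.
Total gain g = 0.37357.
A = 1/(1 − 0.37357) = 1.60.

1.60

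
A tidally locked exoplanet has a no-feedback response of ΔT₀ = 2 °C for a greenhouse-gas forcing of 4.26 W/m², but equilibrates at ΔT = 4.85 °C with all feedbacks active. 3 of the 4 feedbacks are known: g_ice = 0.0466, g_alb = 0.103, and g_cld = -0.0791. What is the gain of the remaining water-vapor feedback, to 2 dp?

Amplification A = ΔT/ΔT₀ = 4.85/2 = 2.425.
Total gain g = 1 − 1/A = 1 − 1/2.425 = 0.5876.
Known gains sum to 0.0466 + 0.103 − 0.0791 = 0.0705.
g_wv = 0.5876 − 0.0705 = 0.52.

0.52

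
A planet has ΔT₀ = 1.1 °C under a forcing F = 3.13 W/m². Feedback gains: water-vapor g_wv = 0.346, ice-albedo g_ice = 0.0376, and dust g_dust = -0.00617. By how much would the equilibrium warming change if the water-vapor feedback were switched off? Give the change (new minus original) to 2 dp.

-0.63 °C

Original: g = 0.37743, ΔT = 1.1/(1−0.37743) = 1.7669 °C.
Without water-vapor: g' = 0.03143, ΔT' = 1.1/(1−0.03143) = 1.1357 °C.
Change = 1.1357 − 1.7669 = -0.63 °C.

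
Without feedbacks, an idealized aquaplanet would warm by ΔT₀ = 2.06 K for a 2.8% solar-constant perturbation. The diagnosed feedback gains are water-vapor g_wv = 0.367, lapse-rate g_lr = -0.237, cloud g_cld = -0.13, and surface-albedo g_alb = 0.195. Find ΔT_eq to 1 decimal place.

Total gain g = 0.367 − 0.237 − 0.13 + 0.195 = 0.195.
Amplification A = 1/(1 − 0.195) = 1.242.
ΔT = 2.06 × 1.242 = 2.6 K.

2.6 K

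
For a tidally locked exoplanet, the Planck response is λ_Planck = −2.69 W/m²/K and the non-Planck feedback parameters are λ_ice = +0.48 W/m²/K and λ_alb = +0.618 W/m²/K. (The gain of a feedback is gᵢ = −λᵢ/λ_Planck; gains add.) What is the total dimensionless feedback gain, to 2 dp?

0.41

Convert to gains: g_ice = 0.48/2.69 = 0.1784; g_alb = 0.618/2.69 = 0.2297.
Total gain g = 0.4081.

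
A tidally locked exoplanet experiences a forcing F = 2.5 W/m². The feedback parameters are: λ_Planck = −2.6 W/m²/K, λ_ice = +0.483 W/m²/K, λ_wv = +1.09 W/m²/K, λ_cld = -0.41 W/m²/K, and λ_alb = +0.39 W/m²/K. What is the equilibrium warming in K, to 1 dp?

2.4 K

Net feedback parameter λ = (−2.6) + (+0.483) + (+1.09) + (-0.41) + (+0.39) = -1.047 W/m²/K.
ΔT = −F/λ = −2.5/(-1.047) = 2.4 K.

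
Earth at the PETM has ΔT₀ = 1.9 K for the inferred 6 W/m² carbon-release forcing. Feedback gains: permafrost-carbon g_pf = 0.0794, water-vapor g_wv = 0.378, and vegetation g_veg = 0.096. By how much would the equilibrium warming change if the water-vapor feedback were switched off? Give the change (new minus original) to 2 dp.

-1.95 K

Original: g = 0.5534, ΔT = 1.9/(1−0.5534) = 4.2544 K.
Without water-vapor: g' = 0.1754, ΔT' = 1.9/(1−0.1754) = 2.3041 K.
Change = 2.3041 − 4.2544 = -1.95 K.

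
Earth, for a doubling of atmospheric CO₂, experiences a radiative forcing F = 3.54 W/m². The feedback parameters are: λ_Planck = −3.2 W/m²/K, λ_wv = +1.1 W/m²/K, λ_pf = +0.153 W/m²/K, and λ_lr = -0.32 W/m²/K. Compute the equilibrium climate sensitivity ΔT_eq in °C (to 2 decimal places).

1.56 °C

Net feedback parameter λ = (−3.2) + (+1.1) + (+0.153) + (-0.32) = -2.267 W/m²/K.
ΔT = −F/λ = −3.54/(-2.267) = 1.56 °C.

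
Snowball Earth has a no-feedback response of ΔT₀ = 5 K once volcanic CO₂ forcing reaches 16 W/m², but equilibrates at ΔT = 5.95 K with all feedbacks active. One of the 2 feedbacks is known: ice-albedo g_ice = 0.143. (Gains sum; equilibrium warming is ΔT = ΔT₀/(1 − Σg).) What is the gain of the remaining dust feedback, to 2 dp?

0.02

Amplification A = ΔT/ΔT₀ = 5.95/5 = 1.19.
Total gain g = 1 − 1/A = 1 − 1/1.19 = 0.1597.
The known gain is 0.143.
g_dust = 0.1597 − 0.143 = 0.02.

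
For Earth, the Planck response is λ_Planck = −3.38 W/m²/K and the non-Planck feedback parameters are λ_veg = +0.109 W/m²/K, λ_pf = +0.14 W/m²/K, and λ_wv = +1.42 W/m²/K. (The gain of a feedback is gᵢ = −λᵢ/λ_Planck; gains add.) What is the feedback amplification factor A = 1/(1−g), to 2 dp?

Convert to gains: g_veg = 0.109/3.38 = 0.03225; g_pf = 0.14/3.38 = 0.04142; g_wv = 1.42/3.38 = 0.4201.
Total gain g = 0.49377.
A = 1/(1 − 0.49377) = 1.98.

1.98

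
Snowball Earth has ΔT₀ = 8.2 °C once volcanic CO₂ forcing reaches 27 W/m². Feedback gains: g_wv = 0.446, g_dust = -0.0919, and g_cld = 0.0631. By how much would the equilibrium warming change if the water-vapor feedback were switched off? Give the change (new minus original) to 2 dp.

-6.10 °C

Original: g = 0.4172, ΔT = 8.2/(1−0.4172) = 14.0700 °C.
Without water-vapor: g' = -0.0288, ΔT' = 8.2/(1+0.0288) = 7.9705 °C.
Change = 7.9705 − 14.0700 = -6.10 °C.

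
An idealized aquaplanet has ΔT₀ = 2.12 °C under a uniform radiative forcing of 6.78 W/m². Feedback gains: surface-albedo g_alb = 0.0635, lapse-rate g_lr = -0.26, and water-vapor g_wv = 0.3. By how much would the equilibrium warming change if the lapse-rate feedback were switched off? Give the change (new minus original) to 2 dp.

0.97 °C

Original: g = 0.1035, ΔT = 2.12/(1−0.1035) = 2.3648 °C.
Without lapse-rate: g' = 0.3635, ΔT' = 2.12/(1−0.3635) = 3.3307 °C.
Change = 3.3307 − 2.3648 = 0.97 °C.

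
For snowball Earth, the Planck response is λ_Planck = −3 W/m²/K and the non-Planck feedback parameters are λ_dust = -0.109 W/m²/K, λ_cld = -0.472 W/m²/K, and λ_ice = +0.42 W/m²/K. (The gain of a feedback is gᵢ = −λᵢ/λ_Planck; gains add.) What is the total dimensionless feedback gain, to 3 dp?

Convert to gains: g_dust = -0.109/3 = -0.03633; g_cld = -0.472/3 = -0.1573; g_ice = 0.42/3 = 0.14.
Total gain g = -0.05363.

-0.054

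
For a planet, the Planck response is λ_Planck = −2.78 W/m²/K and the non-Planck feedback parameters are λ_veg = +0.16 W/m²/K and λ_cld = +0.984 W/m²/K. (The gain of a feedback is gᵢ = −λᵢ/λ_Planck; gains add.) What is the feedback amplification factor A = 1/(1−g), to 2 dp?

1.70

Convert to gains: g_veg = 0.16/2.78 = 0.05755; g_cld = 0.984/2.78 = 0.354.
Total gain g = 0.41155.
A = 1/(1 − 0.41155) = 1.70.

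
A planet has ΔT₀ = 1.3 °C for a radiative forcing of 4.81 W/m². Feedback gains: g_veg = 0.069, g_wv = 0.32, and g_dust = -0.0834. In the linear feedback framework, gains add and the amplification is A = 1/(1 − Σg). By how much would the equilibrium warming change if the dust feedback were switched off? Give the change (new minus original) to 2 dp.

Original: g = 0.3056, ΔT = 1.3/(1−0.3056) = 1.8721 °C.
Without dust: g' = 0.389, ΔT' = 1.3/(1−0.389) = 2.1277 °C.
Change = 2.1277 − 1.8721 = 0.26 °C.

0.26 °C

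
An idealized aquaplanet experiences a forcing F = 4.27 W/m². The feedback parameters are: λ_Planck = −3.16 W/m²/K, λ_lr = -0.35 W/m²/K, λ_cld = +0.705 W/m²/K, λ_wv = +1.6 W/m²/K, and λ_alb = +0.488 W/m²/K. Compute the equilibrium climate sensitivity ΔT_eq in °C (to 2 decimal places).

Net feedback parameter λ = (−3.16) + (-0.35) + (+0.705) + (+1.6) + (+0.488) = -0.717 W/m²/K.
ΔT = −F/λ = −4.27/(-0.717) = 5.96 °C.

5.96 °C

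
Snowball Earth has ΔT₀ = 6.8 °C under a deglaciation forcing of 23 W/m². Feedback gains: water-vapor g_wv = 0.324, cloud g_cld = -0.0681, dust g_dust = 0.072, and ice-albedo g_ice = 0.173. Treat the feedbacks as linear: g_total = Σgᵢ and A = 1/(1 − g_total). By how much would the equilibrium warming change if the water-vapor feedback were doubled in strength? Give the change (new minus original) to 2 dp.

25.21 °C

Original: g = 0.5009, ΔT = 6.8/(1−0.5009) = 13.6245 °C.
With doubled water-vapor: g' = 0.8249, ΔT' = 6.8/(1−0.8249) = 38.8350 °C.
Change = 38.8350 − 13.6245 = 25.21 °C.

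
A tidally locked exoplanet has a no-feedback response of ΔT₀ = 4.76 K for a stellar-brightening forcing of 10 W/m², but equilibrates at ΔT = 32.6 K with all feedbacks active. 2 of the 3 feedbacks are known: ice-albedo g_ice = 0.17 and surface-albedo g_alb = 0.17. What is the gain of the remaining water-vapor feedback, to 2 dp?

0.51

Amplification A = ΔT/ΔT₀ = 32.6/4.76 = 6.849.
Total gain g = 1 − 1/A = 1 − 1/6.849 = 0.854.
Known gains sum to 0.17 + 0.17 = 0.34.
g_wv = 0.854 − 0.34 = 0.51.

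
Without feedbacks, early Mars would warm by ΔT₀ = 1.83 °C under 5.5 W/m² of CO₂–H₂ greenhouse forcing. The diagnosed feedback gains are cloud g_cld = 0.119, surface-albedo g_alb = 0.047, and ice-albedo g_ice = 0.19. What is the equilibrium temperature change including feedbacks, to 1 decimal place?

Total gain g = 0.119 + 0.047 + 0.19 = 0.356.
Amplification A = 1/(1 − 0.356) = 1.553.
ΔT = 1.83 × 1.553 = 2.8 °C.

2.8 °C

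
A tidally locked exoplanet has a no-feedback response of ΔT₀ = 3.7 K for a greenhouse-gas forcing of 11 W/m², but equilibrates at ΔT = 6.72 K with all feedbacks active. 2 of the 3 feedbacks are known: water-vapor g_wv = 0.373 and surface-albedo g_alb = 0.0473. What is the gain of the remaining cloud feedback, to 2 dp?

0.03

Amplification A = ΔT/ΔT₀ = 6.72/3.7 = 1.816.
Total gain g = 1 − 1/A = 1 − 1/1.816 = 0.4493.
Known gains sum to 0.373 + 0.0473 = 0.4203.
g_cld = 0.4493 − 0.4203 = 0.03.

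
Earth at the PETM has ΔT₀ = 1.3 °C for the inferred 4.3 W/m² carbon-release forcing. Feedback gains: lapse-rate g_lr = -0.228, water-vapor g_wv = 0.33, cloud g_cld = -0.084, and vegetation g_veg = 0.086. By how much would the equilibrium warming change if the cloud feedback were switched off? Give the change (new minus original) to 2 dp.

0.15 °C

Original: g = 0.104, ΔT = 1.3/(1−0.104) = 1.4509 °C.
Without cloud: g' = 0.188, ΔT' = 1.3/(1−0.188) = 1.6010 °C.
Change = 1.6010 − 1.4509 = 0.15 °C.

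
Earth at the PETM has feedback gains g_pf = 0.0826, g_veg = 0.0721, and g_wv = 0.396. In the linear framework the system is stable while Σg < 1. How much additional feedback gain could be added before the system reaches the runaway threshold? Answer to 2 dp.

0.45

Current total gain = 0.0826 + 0.0721 + 0.396 = 0.5507.
Margin to runaway = 1 − 0.5507 = 0.45.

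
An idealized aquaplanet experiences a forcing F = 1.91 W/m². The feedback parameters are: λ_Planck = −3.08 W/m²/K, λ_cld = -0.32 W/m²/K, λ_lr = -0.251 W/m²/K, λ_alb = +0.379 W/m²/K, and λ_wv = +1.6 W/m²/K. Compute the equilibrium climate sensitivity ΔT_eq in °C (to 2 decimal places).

1.14 °C

Net feedback parameter λ = (−3.08) + (-0.32) + (-0.251) + (+0.379) + (+1.6) = -1.672 W/m²/K.
ΔT = −F/λ = −1.91/(-1.672) = 1.14 °C.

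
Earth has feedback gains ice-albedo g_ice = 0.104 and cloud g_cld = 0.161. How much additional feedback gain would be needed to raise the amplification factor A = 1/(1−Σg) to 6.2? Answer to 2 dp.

0.57

Current total gain = 0.265.
Target gain for A = 6.2: g* = 1 − 1/6.2 = 0.8387.
Additional gain needed = 0.8387 − 0.265 = 0.57.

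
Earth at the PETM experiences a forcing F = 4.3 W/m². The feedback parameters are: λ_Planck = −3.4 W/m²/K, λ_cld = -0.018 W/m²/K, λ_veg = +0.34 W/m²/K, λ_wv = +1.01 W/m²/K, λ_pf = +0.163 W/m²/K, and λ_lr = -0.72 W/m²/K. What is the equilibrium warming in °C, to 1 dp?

Net feedback parameter λ = (−3.4) + (-0.018) + (+0.34) + (+1.01) + (+0.163) + (-0.72) = -2.625 W/m²/K.
ΔT = −F/λ = −4.3/(-2.625) = 1.6 °C.

1.6 °C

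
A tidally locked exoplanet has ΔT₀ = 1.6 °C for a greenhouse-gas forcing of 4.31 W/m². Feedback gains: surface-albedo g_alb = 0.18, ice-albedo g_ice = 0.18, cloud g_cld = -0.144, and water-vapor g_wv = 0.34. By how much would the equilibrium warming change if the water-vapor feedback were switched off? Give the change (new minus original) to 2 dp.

Original: g = 0.556, ΔT = 1.6/(1−0.556) = 3.6036 °C.
Without water-vapor: g' = 0.216, ΔT' = 1.6/(1−0.216) = 2.0408 °C.
Change = 2.0408 − 3.6036 = -1.56 °C.

-1.56 °C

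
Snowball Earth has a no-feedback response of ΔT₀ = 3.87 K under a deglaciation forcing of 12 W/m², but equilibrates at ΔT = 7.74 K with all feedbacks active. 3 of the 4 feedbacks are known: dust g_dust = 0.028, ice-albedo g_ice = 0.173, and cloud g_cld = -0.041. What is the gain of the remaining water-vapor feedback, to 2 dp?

0.34

Amplification A = ΔT/ΔT₀ = 7.74/3.87 = 2.
Total gain g = 1 − 1/A = 1 − 1/2 = 0.5.
Known gains sum to 0.028 + 0.173 − 0.041 = 0.16.
g_wv = 0.5 − 0.16 = 0.34.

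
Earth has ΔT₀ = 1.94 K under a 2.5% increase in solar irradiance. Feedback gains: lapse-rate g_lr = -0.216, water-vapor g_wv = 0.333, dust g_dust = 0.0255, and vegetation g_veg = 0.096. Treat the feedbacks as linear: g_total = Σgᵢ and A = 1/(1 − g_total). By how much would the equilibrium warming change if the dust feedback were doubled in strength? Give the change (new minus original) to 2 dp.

0.09 K

Original: g = 0.2385, ΔT = 1.94/(1−0.2385) = 2.5476 K.
With doubled dust: g' = 0.264, ΔT' = 1.94/(1−0.264) = 2.6359 K.
Change = 2.6359 − 2.5476 = 0.09 K.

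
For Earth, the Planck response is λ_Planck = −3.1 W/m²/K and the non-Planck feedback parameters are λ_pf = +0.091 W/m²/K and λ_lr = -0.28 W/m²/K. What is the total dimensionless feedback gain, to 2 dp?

Convert to gains: g_pf = 0.091/3.1 = 0.02935; g_lr = -0.28/3.1 = -0.09032.
Total gain g = -0.06097.

-0.06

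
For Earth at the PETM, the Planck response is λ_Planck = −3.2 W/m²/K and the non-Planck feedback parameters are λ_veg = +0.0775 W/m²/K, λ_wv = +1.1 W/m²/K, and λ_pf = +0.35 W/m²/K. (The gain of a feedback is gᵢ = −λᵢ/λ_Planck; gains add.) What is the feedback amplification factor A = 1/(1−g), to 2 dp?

Convert to gains: g_veg = 0.0775/3.2 = 0.02422; g_wv = 1.1/3.2 = 0.3438; g_pf = 0.35/3.2 = 0.1094.
Total gain g = 0.47742.
A = 1/(1 − 0.47742) = 1.91.

1.91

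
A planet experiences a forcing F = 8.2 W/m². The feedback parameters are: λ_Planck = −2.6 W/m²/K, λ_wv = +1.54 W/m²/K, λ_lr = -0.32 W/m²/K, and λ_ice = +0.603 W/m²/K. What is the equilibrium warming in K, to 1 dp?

10.6 K

Net feedback parameter λ = (−2.6) + (+1.54) + (-0.32) + (+0.603) = -0.777 W/m²/K.
ΔT = −F/λ = −8.2/(-0.777) = 10.6 K.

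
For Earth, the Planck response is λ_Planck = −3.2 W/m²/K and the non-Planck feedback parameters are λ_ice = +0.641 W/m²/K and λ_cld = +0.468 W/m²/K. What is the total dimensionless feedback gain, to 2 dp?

0.35

Convert to gains: g_ice = 0.641/3.2 = 0.2003; g_cld = 0.468/3.2 = 0.1462.
Total gain g = 0.3465.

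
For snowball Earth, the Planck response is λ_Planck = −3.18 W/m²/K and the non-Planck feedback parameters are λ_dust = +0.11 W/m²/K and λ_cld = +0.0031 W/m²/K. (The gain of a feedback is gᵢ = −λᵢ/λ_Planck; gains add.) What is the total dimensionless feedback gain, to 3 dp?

0.036

Convert to gains: g_dust = 0.11/3.18 = 0.03459; g_cld = 0.0031/3.18 = 0.000975.
Total gain g = 0.035565.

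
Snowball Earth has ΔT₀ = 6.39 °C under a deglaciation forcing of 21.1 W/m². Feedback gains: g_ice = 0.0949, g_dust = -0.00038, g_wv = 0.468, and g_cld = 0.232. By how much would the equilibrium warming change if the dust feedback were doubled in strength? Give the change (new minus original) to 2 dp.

Original: g = 0.79452, ΔT = 6.39/(1−0.79452) = 31.0979 °C.
With doubled dust: g' = 0.79414, ΔT' = 6.39/(1−0.79414) = 31.0405 °C.
Change = 31.0405 − 31.0979 = -0.06 °C.

-0.06 °C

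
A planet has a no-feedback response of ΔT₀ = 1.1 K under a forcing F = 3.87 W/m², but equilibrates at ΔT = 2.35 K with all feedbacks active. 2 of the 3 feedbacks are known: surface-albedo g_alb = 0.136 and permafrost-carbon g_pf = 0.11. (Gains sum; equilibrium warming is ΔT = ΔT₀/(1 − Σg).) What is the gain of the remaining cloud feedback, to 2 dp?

0.29

Amplification A = ΔT/ΔT₀ = 2.35/1.1 = 2.136.
Total gain g = 1 − 1/A = 1 − 1/2.136 = 0.5318.
Known gains sum to 0.136 + 0.11 = 0.246.
g_cld = 0.5318 − 0.246 = 0.29.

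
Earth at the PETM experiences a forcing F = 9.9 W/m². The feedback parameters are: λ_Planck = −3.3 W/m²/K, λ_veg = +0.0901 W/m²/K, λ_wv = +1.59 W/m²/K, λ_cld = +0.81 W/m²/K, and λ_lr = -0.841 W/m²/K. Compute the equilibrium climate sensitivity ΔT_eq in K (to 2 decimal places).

Net feedback parameter λ = (−3.3) + (+0.0901) + (+1.59) + (+0.81) + (-0.841) = -1.6509 W/m²/K.
ΔT = −F/λ = −9.9/(-1.6509) = 6.00 K.

6.00 K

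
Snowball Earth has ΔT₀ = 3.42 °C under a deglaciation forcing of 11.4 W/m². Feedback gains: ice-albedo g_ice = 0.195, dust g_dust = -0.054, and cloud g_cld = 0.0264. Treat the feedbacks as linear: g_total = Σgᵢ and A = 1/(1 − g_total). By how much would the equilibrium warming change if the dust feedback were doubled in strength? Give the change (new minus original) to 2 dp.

Original: g = 0.1674, ΔT = 3.42/(1−0.1674) = 4.1076 °C.
With doubled dust: g' = 0.1134, ΔT' = 3.42/(1−0.1134) = 3.8574 °C.
Change = 3.8574 − 4.1076 = -0.25 °C.

-0.25 °C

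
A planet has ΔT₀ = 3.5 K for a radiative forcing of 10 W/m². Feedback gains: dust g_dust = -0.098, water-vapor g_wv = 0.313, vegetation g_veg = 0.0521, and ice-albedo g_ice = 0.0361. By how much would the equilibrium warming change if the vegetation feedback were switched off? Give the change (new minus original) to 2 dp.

-0.35 K

Original: g = 0.3032, ΔT = 3.5/(1−0.3032) = 5.0230 K.
Without vegetation: g' = 0.2511, ΔT' = 3.5/(1−0.2511) = 4.6735 K.
Change = 4.6735 − 5.0230 = -0.35 K.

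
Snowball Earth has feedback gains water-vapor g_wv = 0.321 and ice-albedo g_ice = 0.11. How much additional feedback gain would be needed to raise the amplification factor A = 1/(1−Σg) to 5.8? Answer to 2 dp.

Current total gain = 0.431.
Target gain for A = 5.8: g* = 1 − 1/5.8 = 0.8276.
Additional gain needed = 0.8276 − 0.431 = 0.40.

0.40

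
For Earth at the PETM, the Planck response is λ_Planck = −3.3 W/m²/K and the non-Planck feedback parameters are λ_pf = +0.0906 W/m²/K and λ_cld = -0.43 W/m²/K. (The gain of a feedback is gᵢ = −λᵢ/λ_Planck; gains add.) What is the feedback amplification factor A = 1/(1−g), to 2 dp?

Convert to gains: g_pf = 0.0906/3.3 = 0.02745; g_cld = -0.43/3.3 = -0.1303.
Total gain g = -0.10285.
A = 1/(1 + 0.10285) = 0.91.

0.91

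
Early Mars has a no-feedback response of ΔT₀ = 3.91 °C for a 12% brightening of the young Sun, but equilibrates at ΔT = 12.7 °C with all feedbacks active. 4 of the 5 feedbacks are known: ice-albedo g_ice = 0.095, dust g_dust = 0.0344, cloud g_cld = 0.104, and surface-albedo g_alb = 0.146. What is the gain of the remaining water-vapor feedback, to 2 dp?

0.31

Amplification A = ΔT/ΔT₀ = 12.7/3.91 = 3.248.
Total gain g = 1 − 1/A = 1 − 1/3.248 = 0.6921.
Known gains sum to 0.095 + 0.0344 + 0.104 + 0.146 = 0.3794.
g_wv = 0.6921 − 0.3794 = 0.31.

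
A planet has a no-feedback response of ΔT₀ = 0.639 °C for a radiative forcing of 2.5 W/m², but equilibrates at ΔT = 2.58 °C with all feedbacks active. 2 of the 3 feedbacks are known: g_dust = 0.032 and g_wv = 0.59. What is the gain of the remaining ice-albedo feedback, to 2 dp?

Amplification A = ΔT/ΔT₀ = 2.58/0.639 = 4.038.
Total gain g = 1 − 1/A = 1 − 1/4.038 = 0.7524.
Known gains sum to 0.032 + 0.59 = 0.622.
g_ice = 0.7524 − 0.622 = 0.13.

0.13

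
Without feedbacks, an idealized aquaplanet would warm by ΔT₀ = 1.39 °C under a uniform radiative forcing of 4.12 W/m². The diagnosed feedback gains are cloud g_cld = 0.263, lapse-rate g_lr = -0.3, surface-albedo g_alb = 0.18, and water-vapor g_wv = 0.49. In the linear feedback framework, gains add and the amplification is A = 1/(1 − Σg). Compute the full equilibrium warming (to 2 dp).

3.79 °C

Total gain g = 0.263 − 0.3 + 0.18 + 0.49 = 0.633.
Amplification A = 1/(1 − 0.633) = 2.725.
ΔT = 1.39 × 2.725 = 3.79 °C.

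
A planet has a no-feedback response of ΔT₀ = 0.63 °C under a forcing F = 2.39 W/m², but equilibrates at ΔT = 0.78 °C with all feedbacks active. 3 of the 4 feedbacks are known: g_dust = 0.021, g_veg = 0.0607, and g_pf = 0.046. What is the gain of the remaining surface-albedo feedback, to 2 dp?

Amplification A = ΔT/ΔT₀ = 0.78/0.63 = 1.238.
Total gain g = 1 − 1/A = 1 − 1/1.238 = 0.1922.
Known gains sum to 0.021 + 0.0607 + 0.046 = 0.1277.
g_alb = 0.1922 − 0.1277 = 0.06.

0.06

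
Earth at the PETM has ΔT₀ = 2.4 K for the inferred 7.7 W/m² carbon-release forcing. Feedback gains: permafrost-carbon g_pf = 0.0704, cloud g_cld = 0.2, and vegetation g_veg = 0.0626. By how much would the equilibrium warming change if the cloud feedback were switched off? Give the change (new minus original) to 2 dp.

-0.83 K

Original: g = 0.333, ΔT = 2.4/(1−0.333) = 3.5982 K.
Without cloud: g' = 0.133, ΔT' = 2.4/(1−0.133) = 2.7682 K.
Change = 2.7682 − 3.5982 = -0.83 K.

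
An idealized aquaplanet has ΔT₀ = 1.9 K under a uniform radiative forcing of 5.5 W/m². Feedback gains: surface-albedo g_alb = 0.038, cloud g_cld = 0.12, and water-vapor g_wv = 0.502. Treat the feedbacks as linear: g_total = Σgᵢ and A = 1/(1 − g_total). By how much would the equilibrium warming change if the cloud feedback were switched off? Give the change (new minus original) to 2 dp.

Original: g = 0.66, ΔT = 1.9/(1−0.66) = 5.5882 K.
Without cloud: g' = 0.54, ΔT' = 1.9/(1−0.54) = 4.1304 K.
Change = 4.1304 − 5.5882 = -1.46 K.

-1.46 K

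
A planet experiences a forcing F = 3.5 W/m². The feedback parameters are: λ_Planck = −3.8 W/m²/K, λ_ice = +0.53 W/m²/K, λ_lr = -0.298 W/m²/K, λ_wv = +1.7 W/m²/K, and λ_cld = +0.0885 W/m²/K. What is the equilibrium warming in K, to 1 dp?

2.0 K

Net feedback parameter λ = (−3.8) + (+0.53) + (-0.298) + (+1.7) + (+0.0885) = -1.7795 W/m²/K.
ΔT = −F/λ = −3.5/(-1.7795) = 2.0 K.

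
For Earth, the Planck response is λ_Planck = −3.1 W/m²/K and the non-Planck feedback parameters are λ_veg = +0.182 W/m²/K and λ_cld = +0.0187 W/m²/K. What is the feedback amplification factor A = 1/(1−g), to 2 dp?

1.07

Convert to gains: g_veg = 0.182/3.1 = 0.05871; g_cld = 0.0187/3.1 = 0.006032.
Total gain g = 0.064742.
A = 1/(1 − 0.064742) = 1.07.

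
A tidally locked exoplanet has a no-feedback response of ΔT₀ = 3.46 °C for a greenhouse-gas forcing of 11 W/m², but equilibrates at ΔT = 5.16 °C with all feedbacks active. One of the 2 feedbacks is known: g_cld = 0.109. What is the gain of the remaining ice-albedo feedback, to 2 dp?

0.22

Amplification A = ΔT/ΔT₀ = 5.16/3.46 = 1.491.
Total gain g = 1 − 1/A = 1 − 1/1.491 = 0.3293.
The known gain is 0.109.
g_ice = 0.3293 − 0.109 = 0.22.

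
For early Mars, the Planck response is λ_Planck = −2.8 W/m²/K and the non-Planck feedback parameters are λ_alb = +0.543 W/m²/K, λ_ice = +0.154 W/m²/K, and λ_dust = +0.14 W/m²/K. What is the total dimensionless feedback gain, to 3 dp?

0.299

Convert to gains: g_alb = 0.543/2.8 = 0.1939; g_ice = 0.154/2.8 = 0.055; g_dust = 0.14/2.8 = 0.05.
Total gain g = 0.2989.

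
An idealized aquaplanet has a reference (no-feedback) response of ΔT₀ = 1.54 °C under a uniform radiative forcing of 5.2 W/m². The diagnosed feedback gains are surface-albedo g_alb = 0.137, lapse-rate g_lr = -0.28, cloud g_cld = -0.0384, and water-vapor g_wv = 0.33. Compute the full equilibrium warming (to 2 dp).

1.81 °C

Total gain g = 0.137 − 0.28 − 0.0384 + 0.33 = 0.1486.
Amplification A = 1/(1 − 0.1486) = 1.175.
ΔT = 1.54 × 1.175 = 1.81 °C.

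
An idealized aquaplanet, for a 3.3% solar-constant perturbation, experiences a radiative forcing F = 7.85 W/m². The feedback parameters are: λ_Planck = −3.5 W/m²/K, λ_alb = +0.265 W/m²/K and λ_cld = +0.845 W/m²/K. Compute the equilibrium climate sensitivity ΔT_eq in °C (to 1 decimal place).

Net feedback parameter λ = (−3.5) + (+0.265) + (+0.845) = -2.39 W/m²/K.
ΔT = −F/λ = −7.85/(-2.39) = 3.3 °C.

3.3 °C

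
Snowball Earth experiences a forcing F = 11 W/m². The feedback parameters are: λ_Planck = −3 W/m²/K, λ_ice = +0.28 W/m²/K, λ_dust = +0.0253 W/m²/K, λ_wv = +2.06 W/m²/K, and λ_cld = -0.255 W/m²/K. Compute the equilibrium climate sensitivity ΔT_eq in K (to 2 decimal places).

12.36 K

Net feedback parameter λ = (−3) + (+0.28) + (+0.0253) + (+2.06) + (-0.255) = -0.8897 W/m²/K.
ΔT = −F/λ = −11/(-0.8897) = 12.36 K.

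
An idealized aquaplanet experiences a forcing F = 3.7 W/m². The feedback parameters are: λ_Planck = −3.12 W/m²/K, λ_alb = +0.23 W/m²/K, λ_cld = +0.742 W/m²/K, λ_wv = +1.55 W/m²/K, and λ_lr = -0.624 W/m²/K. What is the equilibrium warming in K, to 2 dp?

Net feedback parameter λ = (−3.12) + (+0.23) + (+0.742) + (+1.55) + (-0.624) = -1.222 W/m²/K.
ΔT = −F/λ = −3.7/(-1.222) = 3.03 K.

3.03 K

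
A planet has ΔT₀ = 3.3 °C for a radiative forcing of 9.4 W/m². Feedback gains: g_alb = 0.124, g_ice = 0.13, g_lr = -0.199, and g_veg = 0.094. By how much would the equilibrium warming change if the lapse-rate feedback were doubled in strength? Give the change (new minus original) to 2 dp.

Original: g = 0.149, ΔT = 3.3/(1−0.149) = 3.8778 °C.
With doubled lapse-rate: g' = -0.05, ΔT' = 3.3/(1+0.05) = 3.1429 °C.
Change = 3.1429 − 3.8778 = -0.73 °C.

-0.73 °C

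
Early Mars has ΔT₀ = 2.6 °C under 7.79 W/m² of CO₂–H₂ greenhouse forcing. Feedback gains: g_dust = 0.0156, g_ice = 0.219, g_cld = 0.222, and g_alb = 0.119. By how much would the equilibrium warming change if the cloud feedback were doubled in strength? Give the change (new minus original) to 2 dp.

Original: g = 0.5756, ΔT = 2.6/(1−0.5756) = 6.1263 °C.
With doubled cloud: g' = 0.7976, ΔT' = 2.6/(1−0.7976) = 12.8458 °C.
Change = 12.8458 − 6.1263 = 6.72 °C.

6.72 °C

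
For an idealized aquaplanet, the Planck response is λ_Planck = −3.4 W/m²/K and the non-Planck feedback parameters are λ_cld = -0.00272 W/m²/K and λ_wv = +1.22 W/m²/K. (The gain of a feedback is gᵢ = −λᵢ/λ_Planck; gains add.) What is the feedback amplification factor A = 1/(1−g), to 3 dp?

1.558

Convert to gains: g_cld = -0.00272/3.4 = -0.0008; g_wv = 1.22/3.4 = 0.3588.
Total gain g = 0.358.
A = 1/(1 − 0.358) = 1.558.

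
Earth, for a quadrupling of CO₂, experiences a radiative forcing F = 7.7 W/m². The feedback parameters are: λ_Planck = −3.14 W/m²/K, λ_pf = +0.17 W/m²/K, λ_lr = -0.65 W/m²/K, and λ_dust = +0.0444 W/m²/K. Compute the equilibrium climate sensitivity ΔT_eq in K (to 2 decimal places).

Net feedback parameter λ = (−3.14) + (+0.17) + (-0.65) + (+0.0444) = -3.5756 W/m²/K.
ΔT = −F/λ = −7.7/(-3.5756) = 2.15 K.

2.15 K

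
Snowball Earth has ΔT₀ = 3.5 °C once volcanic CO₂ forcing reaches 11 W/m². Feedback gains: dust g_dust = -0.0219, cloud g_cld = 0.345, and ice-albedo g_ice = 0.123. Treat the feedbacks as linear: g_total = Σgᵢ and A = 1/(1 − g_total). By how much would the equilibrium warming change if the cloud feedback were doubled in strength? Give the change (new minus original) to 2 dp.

Original: g = 0.4461, ΔT = 3.5/(1−0.4461) = 6.3188 °C.
With doubled cloud: g' = 0.7911, ΔT' = 3.5/(1−0.7911) = 16.7544 °C.
Change = 16.7544 − 6.3188 = 10.44 °C.

10.44 °C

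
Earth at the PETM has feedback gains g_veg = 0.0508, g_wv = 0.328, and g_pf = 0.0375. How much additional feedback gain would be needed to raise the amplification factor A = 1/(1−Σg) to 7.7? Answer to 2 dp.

Current total gain = 0.4163.
Target gain for A = 7.7: g* = 1 − 1/7.7 = 0.8701.
Additional gain needed = 0.8701 − 0.4163 = 0.45.

0.45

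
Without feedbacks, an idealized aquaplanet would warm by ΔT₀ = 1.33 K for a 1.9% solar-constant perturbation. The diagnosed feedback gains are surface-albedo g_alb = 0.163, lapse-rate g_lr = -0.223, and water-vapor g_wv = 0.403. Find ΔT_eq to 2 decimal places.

Total gain g = 0.163 − 0.223 + 0.403 = 0.343.
Amplification A = 1/(1 − 0.343) = 1.522.
ΔT = 1.33 × 1.522 = 2.02 K.

2.02 K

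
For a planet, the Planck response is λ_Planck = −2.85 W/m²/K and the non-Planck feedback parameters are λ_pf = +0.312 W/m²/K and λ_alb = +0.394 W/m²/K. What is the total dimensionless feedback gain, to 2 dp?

0.25

Convert to gains: g_pf = 0.312/2.85 = 0.1095; g_alb = 0.394/2.85 = 0.1382.
Total gain g = 0.2477.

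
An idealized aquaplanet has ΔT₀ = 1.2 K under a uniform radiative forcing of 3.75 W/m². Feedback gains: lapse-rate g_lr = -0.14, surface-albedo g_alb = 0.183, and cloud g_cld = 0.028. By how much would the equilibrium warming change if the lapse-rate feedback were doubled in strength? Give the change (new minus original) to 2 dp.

-0.17 K

Original: g = 0.071, ΔT = 1.2/(1−0.071) = 1.2917 K.
With doubled lapse-rate: g' = -0.069, ΔT' = 1.2/(1+0.069) = 1.1225 K.
Change = 1.1225 − 1.2917 = -0.17 K.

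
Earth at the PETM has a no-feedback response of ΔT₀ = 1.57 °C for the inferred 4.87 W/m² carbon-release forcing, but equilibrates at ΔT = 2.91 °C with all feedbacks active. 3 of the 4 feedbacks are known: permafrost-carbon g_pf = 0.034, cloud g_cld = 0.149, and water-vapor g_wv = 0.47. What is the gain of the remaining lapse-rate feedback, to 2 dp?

-0.19

Amplification A = ΔT/ΔT₀ = 2.91/1.57 = 1.854.
Total gain g = 1 − 1/A = 1 − 1/1.854 = 0.4606.
Known gains sum to 0.034 + 0.149 + 0.47 = 0.653.
g_lr = 0.4606 − 0.653 = -0.19.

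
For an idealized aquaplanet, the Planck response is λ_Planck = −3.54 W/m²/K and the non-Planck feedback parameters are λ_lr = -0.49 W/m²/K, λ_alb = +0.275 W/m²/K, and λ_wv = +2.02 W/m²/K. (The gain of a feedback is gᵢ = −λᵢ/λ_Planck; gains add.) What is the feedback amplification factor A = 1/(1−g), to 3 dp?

2.040

Convert to gains: g_lr = -0.49/3.54 = -0.1384; g_alb = 0.275/3.54 = 0.07768; g_wv = 2.02/3.54 = 0.5706.
Total gain g = 0.50988.
A = 1/(1 − 0.50988) = 2.040.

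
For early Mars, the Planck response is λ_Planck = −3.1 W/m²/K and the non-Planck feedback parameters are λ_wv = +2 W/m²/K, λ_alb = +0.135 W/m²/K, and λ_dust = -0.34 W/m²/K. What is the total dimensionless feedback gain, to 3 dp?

0.579

Convert to gains: g_wv = 2/3.1 = 0.6452; g_alb = 0.135/3.1 = 0.04355; g_dust = -0.34/3.1 = -0.1097.
Total gain g = 0.57905.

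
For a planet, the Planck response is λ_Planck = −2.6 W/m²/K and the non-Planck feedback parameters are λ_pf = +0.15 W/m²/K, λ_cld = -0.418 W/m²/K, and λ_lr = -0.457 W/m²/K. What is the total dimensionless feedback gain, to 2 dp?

-0.28

Convert to gains: g_pf = 0.15/2.6 = 0.05769; g_cld = -0.418/2.6 = -0.1608; g_lr = -0.457/2.6 = -0.1758.
Total gain g = -0.27891.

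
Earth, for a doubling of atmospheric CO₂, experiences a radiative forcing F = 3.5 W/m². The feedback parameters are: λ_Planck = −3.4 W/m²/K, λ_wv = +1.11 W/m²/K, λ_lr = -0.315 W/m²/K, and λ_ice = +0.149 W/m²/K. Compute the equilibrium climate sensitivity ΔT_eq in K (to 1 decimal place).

1.4 K

Net feedback parameter λ = (−3.4) + (+1.11) + (-0.315) + (+0.149) = -2.456 W/m²/K.
ΔT = −F/λ = −3.5/(-2.456) = 1.4 K.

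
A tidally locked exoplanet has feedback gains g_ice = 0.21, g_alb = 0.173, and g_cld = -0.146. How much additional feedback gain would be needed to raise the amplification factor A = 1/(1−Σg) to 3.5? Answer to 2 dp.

Current total gain = 0.237.
Target gain for A = 3.5: g* = 1 − 1/3.5 = 0.7143.
Additional gain needed = 0.7143 − 0.237 = 0.48.

0.48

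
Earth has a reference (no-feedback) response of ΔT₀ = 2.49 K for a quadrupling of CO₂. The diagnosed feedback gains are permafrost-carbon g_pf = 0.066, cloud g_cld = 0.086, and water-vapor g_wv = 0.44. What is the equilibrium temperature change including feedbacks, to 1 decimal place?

6.1 K

Total gain g = 0.066 + 0.086 + 0.44 = 0.592.
Amplification A = 1/(1 − 0.592) = 2.451.
ΔT = 2.49 × 2.451 = 6.1 K.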